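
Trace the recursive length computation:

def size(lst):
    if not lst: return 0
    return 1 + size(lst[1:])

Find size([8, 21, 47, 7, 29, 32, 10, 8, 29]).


size([8, 21, 47, 7, 29, 32, 10, 8, 29]) = 1 + size([21, 47, 7, 29, 32, 10, 8, 29])
size([21, 47, 7, 29, 32, 10, 8, 29]) = 1 + size([47, 7, 29, 32, 10, 8, 29])
size([47, 7, 29, 32, 10, 8, 29]) = 1 + size([7, 29, 32, 10, 8, 29])
size([7, 29, 32, 10, 8, 29]) = 1 + size([29, 32, 10, 8, 29])
size([29, 32, 10, 8, 29]) = 1 + size([32, 10, 8, 29])
size([32, 10, 8, 29]) = 1 + size([10, 8, 29])
size([10, 8, 29]) = 1 + size([8, 29])
size([8, 29]) = 1 + size([29])
size([29]) = 1 + size([])
size([]) = 0  (base case)
Unwinding: 1 + 1 + 1 + 1 + 1 + 1 + 1 + 1 + 1 + 0 = 9

9


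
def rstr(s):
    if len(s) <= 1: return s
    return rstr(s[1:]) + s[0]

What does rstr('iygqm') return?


rstr('iygqm') = rstr('ygqm') + 'i'
rstr('ygqm') = rstr('gqm') + 'y'
rstr('gqm') = rstr('qm') + 'g'
rstr('qm') = rstr('m') + 'q'
rstr('m') = 'm'  (base case)
Concatenating: 'm' + 'q' + 'g' + 'y' + 'i' = 'mqgyi'

mqgyi


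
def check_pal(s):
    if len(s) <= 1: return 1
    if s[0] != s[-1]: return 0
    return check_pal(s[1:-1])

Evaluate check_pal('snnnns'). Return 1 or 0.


check_pal('snnnns'): s[0]='s' == s[-1]='s' -> check check_pal('nnnn')
check_pal('nnnn'): s[0]='n' == s[-1]='n' -> check check_pal('nn')
check_pal('nn'): s[0]='n' == s[-1]='n' -> check check_pal('')
check_pal(''): len <= 1 -> return 1  (base case)
Result: 1 (palindrome)

1


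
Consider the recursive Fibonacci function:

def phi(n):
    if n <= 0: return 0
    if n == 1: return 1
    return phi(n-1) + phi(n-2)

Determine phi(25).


Computing phi(25) bottom-up:
phi(0) = 0
phi(1) = 1
phi(2) = phi(1) + phi(0) = 1 + 0 = 1
phi(3) = phi(2) + phi(1) = 1 + 1 = 2
phi(4) = phi(3) + phi(2) = 2 + 1 = 3
phi(5) = phi(4) + phi(3) = 3 + 2 = 5
phi(6) = phi(5) + phi(4) = 5 + 3 = 8
phi(7) = phi(6) + phi(5) = 8 + 5 = 13
phi(8) = phi(7) + phi(6) = 13 + 8 = 21
phi(9) = phi(8) + phi(7) = 21 + 13 = 34
phi(10) = phi(9) + phi(8) = 34 + 21 = 55
phi(11) = phi(10) + phi(9) = 55 + 34 = 89
phi(12) = phi(11) + phi(10) = 89 + 55 = 144
phi(13) = phi(12) + phi(11) = 144 + 89 = 233
phi(14) = phi(13) + phi(12) = 233 + 144 = 377
phi(15) = phi(14) + phi(13) = 377 + 233 = 610
phi(16) = phi(15) + phi(14) = 610 + 377 = 987
phi(17) = phi(16) + phi(15) = 987 + 610 = 1597
phi(18) = phi(17) + phi(16) = 1597 + 987 = 2584
phi(19) = phi(18) + phi(17) = 2584 + 1597 = 4181
phi(20) = phi(19) + phi(18) = 4181 + 2584 = 6765
phi(21) = phi(20) + phi(19) = 6765 + 4181 = 10946
phi(22) = phi(21) + phi(20) = 10946 + 6765 = 17711
phi(23) = phi(22) + phi(21) = 17711 + 10946 = 28657
phi(24) = phi(23) + phi(22) = 28657 + 17711 = 46368
phi(25) = phi(24) + phi(23) = 46368 + 28657 = 75025

75025


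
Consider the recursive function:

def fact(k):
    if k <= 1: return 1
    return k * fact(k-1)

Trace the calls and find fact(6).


fact(6)
= 6 * fact(5)
= 6 * 5 * fact(4)
= 6 * 5 * 4 * fact(3)
= 6 * 5 * 4 * 3 * fact(2)
= 6 * 5 * 4 * 3 * 2 * fact(1)
= 6 * 5 * 4 * 3 * 2 * 1
= 720

720


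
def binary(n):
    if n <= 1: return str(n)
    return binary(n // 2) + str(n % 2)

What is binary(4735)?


binary(4735) = binary(2367) + '1'
binary(2367) = binary(1183) + '1'
binary(1183) = binary(591) + '1'
binary(591) = binary(295) + '1'
binary(295) = binary(147) + '1'
binary(147) = binary(73) + '1'
binary(73) = binary(36) + '1'
binary(36) = binary(18) + '0'
binary(18) = binary(9) + '0'
binary(9) = binary(4) + '1'
binary(4) = binary(2) + '0'
binary(2) = binary(1) + '0'
binary(1) = '1'  (base case)
Concatenating: '1' + '0' + '0' + '1' + '0' + '0' + '1' + '1' + '1' + '1' + '1' + '1' + '1' = '1001001111111'

1001001111111


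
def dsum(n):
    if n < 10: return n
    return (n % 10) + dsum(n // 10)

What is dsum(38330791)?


dsum(38330791) = 1 + dsum(3833079)
dsum(3833079) = 9 + dsum(383307)
dsum(383307) = 7 + dsum(38330)
dsum(38330) = 0 + dsum(3833)
dsum(3833) = 3 + dsum(383)
dsum(383) = 3 + dsum(38)
dsum(38) = 8 + dsum(3)
dsum(3) = 3  (base case)
Total: 1 + 9 + 7 + 0 + 3 + 3 + 8 + 3 = 34

34


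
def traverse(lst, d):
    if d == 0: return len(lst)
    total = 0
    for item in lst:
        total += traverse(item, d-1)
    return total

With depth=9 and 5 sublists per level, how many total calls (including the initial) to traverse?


At depth 0 (root): 1 call
At depth 1: each of 1 parents calls traverse on 5 children = 5 calls
At depth 2: each of 5 parents calls traverse on 5 children = 25 calls
At depth 3: each of 25 parents calls traverse on 5 children = 125 calls
At depth 4: each of 125 parents calls traverse on 5 children = 625 calls
At depth 5: each of 625 parents calls traverse on 5 children = 3125 calls
At depth 6: each of 3125 parents calls traverse on 5 children = 15625 calls
At depth 7: each of 15625 parents calls traverse on 5 children = 78125 calls
At depth 8: each of 78125 parents calls traverse on 5 children = 390625 calls
At depth 9: each of 390625 parents calls traverse on 5 children = 1953125 calls
Total: 1 + 5 + 25 + 125 + 625 + 3125 + 15625 + 78125 + 390625 + 1953125 = 2441406

2441406


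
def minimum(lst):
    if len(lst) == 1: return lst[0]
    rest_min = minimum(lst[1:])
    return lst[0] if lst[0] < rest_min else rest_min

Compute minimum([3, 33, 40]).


minimum([3, 33, 40]): compare 3 with minimum([33, 40])
minimum([33, 40]): compare 33 with minimum([40])
minimum([40]) = 40  (base case)
Compare 33 with 40 -> 33
Compare 3 with 33 -> 3

3


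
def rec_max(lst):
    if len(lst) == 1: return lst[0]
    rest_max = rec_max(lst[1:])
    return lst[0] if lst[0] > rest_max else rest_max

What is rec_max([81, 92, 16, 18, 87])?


rec_max([81, 92, 16, 18, 87]): compare 81 with rec_max([92, 16, 18, 87])
rec_max([92, 16, 18, 87]): compare 92 with rec_max([16, 18, 87])
rec_max([16, 18, 87]): compare 16 with rec_max([18, 87])
rec_max([18, 87]): compare 18 with rec_max([87])
rec_max([87]) = 87  (base case)
Compare 18 with 87 -> 87
Compare 16 with 87 -> 87
Compare 92 with 87 -> 92
Compare 81 with 92 -> 92

92


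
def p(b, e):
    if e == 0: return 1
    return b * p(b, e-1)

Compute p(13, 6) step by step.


p(13, 6)
= 13 * p(13, 5)
= 13 * 13 * p(13, 4)
= 13 * 13 * 13 * p(13, 3)
= 13 * 13 * 13 * 13 * p(13, 2)
= 13 * 13 * 13 * 13 * 13 * p(13, 1)
= 13 * 13 * 13 * 13 * 13 * 13 * p(13, 0)
= 13 * 13 * 13 * 13 * 13 * 13 * 1
= 4826809

4826809


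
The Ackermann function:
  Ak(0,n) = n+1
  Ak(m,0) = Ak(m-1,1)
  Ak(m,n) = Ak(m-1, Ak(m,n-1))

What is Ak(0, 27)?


Ak(0, 27) = 28
Result: Ak(0, 27) = 28

28


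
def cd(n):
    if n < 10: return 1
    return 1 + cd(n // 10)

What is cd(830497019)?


cd(830497019) = 1 + cd(83049701)
cd(83049701) = 1 + cd(8304970)
cd(8304970) = 1 + cd(830497)
cd(830497) = 1 + cd(83049)
cd(83049) = 1 + cd(8304)
cd(8304) = 1 + cd(830)
cd(830) = 1 + cd(83)
cd(83) = 1 + cd(8)
cd(8) = 1  (base case: 8 < 10)
Unwinding: 1 + 1 + 1 + 1 + 1 + 1 + 1 + 1 + 1 = 9

9


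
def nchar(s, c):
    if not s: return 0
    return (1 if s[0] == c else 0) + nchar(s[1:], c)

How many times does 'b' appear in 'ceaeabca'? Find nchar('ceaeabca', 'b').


s[0]='c' != 'b' -> 0
s[0]='e' != 'b' -> 0
s[0]='a' != 'b' -> 0
s[0]='e' != 'b' -> 0
s[0]='a' != 'b' -> 0
s[0]='b' == 'b' -> 1
s[0]='c' != 'b' -> 0
s[0]='a' != 'b' -> 0
Sum: 0 + 0 + 0 + 0 + 0 + 1 + 0 + 0 = 1

1


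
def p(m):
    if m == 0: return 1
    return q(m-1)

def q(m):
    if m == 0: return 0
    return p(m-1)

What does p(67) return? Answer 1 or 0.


p(67) = q(66)
q(66) = p(65)
p(65) = q(64)
q(64) = p(63)
p(63) = q(62)
q(62) = p(61)
p(61) = q(60)
q(60) = p(59)
p(59) = q(58)
q(58) = p(57)
p(57) = q(56)
q(56) = p(55)
p(55) = q(54)
q(54) = p(53)
p(53) = q(52)
q(52) = p(51)
p(51) = q(50)
q(50) = p(49)
p(49) = q(48)
q(48) = p(47)
p(47) = q(46)
q(46) = p(45)
p(45) = q(44)
q(44) = p(43)
p(43) = q(42)
q(42) = p(41)
p(41) = q(40)
q(40) = p(39)
p(39) = q(38)
q(38) = p(37)
p(37) = q(36)
q(36) = p(35)
p(35) = q(34)
q(34) = p(33)
p(33) = q(32)
q(32) = p(31)
p(31) = q(30)
q(30) = p(29)
p(29) = q(28)
q(28) = p(27)
p(27) = q(26)
q(26) = p(25)
p(25) = q(24)
q(24) = p(23)
p(23) = q(22)
q(22) = p(21)
p(21) = q(20)
q(20) = p(19)
p(19) = q(18)
q(18) = p(17)
p(17) = q(16)
q(16) = p(15)
p(15) = q(14)
q(14) = p(13)
p(13) = q(12)
q(12) = p(11)
p(11) = q(10)
q(10) = p(9)
p(9) = q(8)
q(8) = p(7)
p(7) = q(6)
q(6) = p(5)
p(5) = q(4)
q(4) = p(3)
p(3) = q(2)
q(2) = p(1)
p(1) = q(0)
q(0) = 0  (base case)
Result: 0

0


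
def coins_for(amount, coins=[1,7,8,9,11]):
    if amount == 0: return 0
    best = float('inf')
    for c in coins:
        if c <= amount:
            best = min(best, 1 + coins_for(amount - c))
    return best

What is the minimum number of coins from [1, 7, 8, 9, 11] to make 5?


Building up with DP:
coins_for(0) = 0
coins_for(1) = min(1+coins_for(0)=1+0=1) = 1
coins_for(2) = min(1+coins_for(1)=1+1=2) = 2
coins_for(3) = min(1+coins_for(2)=1+2=3) = 3
coins_for(4) = min(1+coins_for(3)=1+3=4) = 4
coins_for(5) = min(1+coins_for(4)=1+4=5) = 5

5


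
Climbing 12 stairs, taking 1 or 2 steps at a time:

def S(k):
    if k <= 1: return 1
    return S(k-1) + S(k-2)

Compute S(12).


Building up from base cases:
S(0) = 1
S(1) = 1
S(2) = S(1) + S(0) = 1 + 1 = 2
S(3) = S(2) + S(1) = 2 + 1 = 3
S(4) = S(3) + S(2) = 3 + 2 = 5
S(5) = S(4) + S(3) = 5 + 3 = 8
S(6) = S(5) + S(4) = 8 + 5 = 13
S(7) = S(6) + S(5) = 13 + 8 = 21
S(8) = S(7) + S(6) = 21 + 13 = 34
S(9) = S(8) + S(7) = 34 + 21 = 55
S(10) = S(9) + S(8) = 55 + 34 = 89
S(11) = S(10) + S(9) = 89 + 55 = 144
S(12) = S(11) + S(10) = 144 + 89 = 233

233


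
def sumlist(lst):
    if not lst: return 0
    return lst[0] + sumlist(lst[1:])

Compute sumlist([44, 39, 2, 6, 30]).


sumlist([44, 39, 2, 6, 30]) = 44 + sumlist([39, 2, 6, 30])
sumlist([39, 2, 6, 30]) = 39 + sumlist([2, 6, 30])
sumlist([2, 6, 30]) = 2 + sumlist([6, 30])
sumlist([6, 30]) = 6 + sumlist([30])
sumlist([30]) = 30 + sumlist([])
sumlist([]) = 0  (base case)
Total: 44 + 39 + 2 + 6 + 30 + 0 = 121

121


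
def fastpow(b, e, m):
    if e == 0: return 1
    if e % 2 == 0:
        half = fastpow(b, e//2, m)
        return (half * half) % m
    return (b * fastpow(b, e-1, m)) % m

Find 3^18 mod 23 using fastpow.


fastpow(3, 18, 23): e is even, compute fastpow(3, 9, 23)
  fastpow(3, 9, 23): e is odd, compute fastpow(3, 8, 23)
    fastpow(3, 8, 23): e is even, compute fastpow(3, 4, 23)
      fastpow(3, 4, 23): e is even, compute fastpow(3, 2, 23)
        fastpow(3, 2, 23): e is even, compute fastpow(3, 1, 23)
          fastpow(3, 1, 23): e is odd, compute fastpow(3, 0, 23)
          fastpow(3, 0, 23) = 1
          (3 * 1) % 23 = 3
        half=3, (3*3) % 23 = 9
      half=9, (9*9) % 23 = 12
    half=12, (12*12) % 23 = 6
  (3 * 6) % 23 = 18
half=18, (18*18) % 23 = 2

2


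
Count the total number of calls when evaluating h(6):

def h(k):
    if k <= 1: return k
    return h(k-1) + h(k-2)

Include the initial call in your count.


Let C(n) = total calls for h(n)
C(0) = 1, C(1) = 1
C(2) = 1 + C(1) + C(0) = 1 + 1 + 1 = 3
C(3) = 1 + C(2) + C(1) = 1 + 3 + 1 = 5
C(4) = 1 + C(3) + C(2) = 1 + 5 + 3 = 9
C(5) = 1 + C(4) + C(3) = 1 + 9 + 5 = 15
C(6) = 1 + C(5) + C(4) = 1 + 15 + 9 = 25

25


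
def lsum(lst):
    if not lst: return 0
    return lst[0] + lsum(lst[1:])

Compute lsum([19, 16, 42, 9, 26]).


lsum([19, 16, 42, 9, 26]) = 19 + lsum([16, 42, 9, 26])
lsum([16, 42, 9, 26]) = 16 + lsum([42, 9, 26])
lsum([42, 9, 26]) = 42 + lsum([9, 26])
lsum([9, 26]) = 9 + lsum([26])
lsum([26]) = 26 + lsum([])
lsum([]) = 0  (base case)
Total: 19 + 16 + 42 + 9 + 26 + 0 = 112

112


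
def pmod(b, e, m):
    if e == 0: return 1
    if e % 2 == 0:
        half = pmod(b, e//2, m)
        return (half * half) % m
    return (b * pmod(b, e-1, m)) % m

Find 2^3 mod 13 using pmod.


pmod(2, 3, 13): e is odd, compute pmod(2, 2, 13)
  pmod(2, 2, 13): e is even, compute pmod(2, 1, 13)
    pmod(2, 1, 13): e is odd, compute pmod(2, 0, 13)
      pmod(2, 0, 13) = 1
    (2 * 1) % 13 = 2
  half=2, (2*2) % 13 = 4
(2 * 4) % 13 = 8

8


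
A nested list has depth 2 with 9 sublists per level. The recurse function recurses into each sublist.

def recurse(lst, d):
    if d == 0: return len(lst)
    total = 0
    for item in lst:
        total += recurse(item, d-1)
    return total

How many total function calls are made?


At depth 0 (root): 1 call
At depth 1: each of 1 parents calls recurse on 9 children = 9 calls
At depth 2: each of 9 parents calls recurse on 9 children = 81 calls
Total: 1 + 9 + 81 = 91

91


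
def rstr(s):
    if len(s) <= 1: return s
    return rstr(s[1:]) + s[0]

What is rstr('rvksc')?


rstr('rvksc') = rstr('vksc') + 'r'
rstr('vksc') = rstr('ksc') + 'v'
rstr('ksc') = rstr('sc') + 'k'
rstr('sc') = rstr('c') + 's'
rstr('c') = 'c'  (base case)
Concatenating: 'c' + 's' + 'k' + 'v' + 'r' = 'cskvr'

cskvr


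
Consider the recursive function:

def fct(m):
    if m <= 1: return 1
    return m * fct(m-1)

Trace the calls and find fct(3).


fct(3)
= 3 * fct(2)
= 3 * 2 * fct(1)
= 3 * 2 * 1
= 6

6


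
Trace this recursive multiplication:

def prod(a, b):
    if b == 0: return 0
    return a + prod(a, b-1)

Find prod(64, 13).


prod(64, 13) = 64 + prod(64, 12)
prod(64, 12) = 64 + prod(64, 11)
prod(64, 11) = 64 + prod(64, 10)
prod(64, 10) = 64 + prod(64, 9)
prod(64, 9) = 64 + prod(64, 8)
prod(64, 8) = 64 + prod(64, 7)
prod(64, 7) = 64 + prod(64, 6)
prod(64, 6) = 64 + prod(64, 5)
prod(64, 5) = 64 + prod(64, 4)
prod(64, 4) = 64 + prod(64, 3)
prod(64, 3) = 64 + prod(64, 2)
prod(64, 2) = 64 + prod(64, 1)
prod(64, 1) = 64 + prod(64, 0)
prod(64, 0) = 0  (base case)
Total: 64 + 64 + 64 + 64 + 64 + 64 + 64 + 64 + 64 + 64 + 64 + 64 + 64 + 0 = 832

832


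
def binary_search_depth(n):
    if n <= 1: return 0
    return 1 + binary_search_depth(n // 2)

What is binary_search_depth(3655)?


3655 / 2 = 1827
1827 / 2 = 913
913 / 2 = 456
456 / 2 = 228
228 / 2 = 114
114 / 2 = 57
57 / 2 = 28
28 / 2 = 14
14 / 2 = 7
7 / 2 = 3
3 / 2 = 1
Reached 1 after 11 halvings

11


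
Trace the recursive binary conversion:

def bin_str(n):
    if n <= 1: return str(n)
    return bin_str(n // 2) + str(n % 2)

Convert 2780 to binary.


bin_str(2780) = bin_str(1390) + '0'
bin_str(1390) = bin_str(695) + '0'
bin_str(695) = bin_str(347) + '1'
bin_str(347) = bin_str(173) + '1'
bin_str(173) = bin_str(86) + '1'
bin_str(86) = bin_str(43) + '0'
bin_str(43) = bin_str(21) + '1'
bin_str(21) = bin_str(10) + '1'
bin_str(10) = bin_str(5) + '0'
bin_str(5) = bin_str(2) + '1'
bin_str(2) = bin_str(1) + '0'
bin_str(1) = '1'  (base case)
Concatenating: '1' + '0' + '1' + '0' + '1' + '1' + '0' + '1' + '1' + '1' + '0' + '0' = '101011011100'

101011011100


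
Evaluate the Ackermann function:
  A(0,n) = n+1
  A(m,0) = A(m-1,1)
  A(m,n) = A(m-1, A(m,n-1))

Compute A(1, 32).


A(1, 32) = A(0, A(1, 31))
  A(1, 31) = A(0, A(1, 30))
    A(1, 30) = A(0, A(1, 29))
      A(1, 29) = A(0, A(1, 28))
        A(1, 28) = A(0, A(1, 27))
          A(1, 27) = A(0, A(1, 26))
          A(1, 26) = A(0, A(1, 25))
          A(1, 25) = A(0, A(1, 24))
          A(1, 24) = A(0, A(1, 23))
          A(1, 23) = A(0, A(1, 22))
          A(1, 22) = A(0, A(1, 21))
          A(1, 21) = A(0, A(1, 20))
          A(1, 20) = A(0, A(1, 19))
          A(1, 19) = A(0, A(1, 18))
          A(1, 18) = A(0, A(1, 17))
          A(1, 17) = A(0, A(1, 16))
          A(1, 16) = A(0, A(1, 15))
          A(1, 15) = A(0, A(1, 14))
          A(1, 14) = A(0, A(1, 13))
          A(1, 13) = A(0, A(1, 12))
          A(1, 12) = A(0, A(1, 11))
          A(1, 11) = A(0, A(1, 10))
          A(1, 10) = A(0, A(1, 9))
          A(1, 9) = A(0, A(1, 8))
          A(1, 8) = A(0, A(1, 7))
... (trace truncated)
Result: A(1, 32) = 34

34


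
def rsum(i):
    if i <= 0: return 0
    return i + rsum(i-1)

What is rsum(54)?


rsum(54)
= 54 + 53 + 52 + 51 + 50 + 49 + 48 + 47 + 46 + 45 + 44 + 43 + 42 + 41 + 40 + 39 + 38 + 37 + 36 + 35 + 34 + 33 + 32 + 31 + 30 + 29 + 28 + 27 + 26 + 25 + 24 + 23 + 22 + 21 + 20 + 19 + 18 + 17 + 16 + 15 + 14 + 13 + 12 + 11 + 10 + 9 + 8 + 7 + 6 + 5 + 4 + 3 + 2 + 1 + rsum(0)
= 54 + 53 + 52 + 51 + 50 + 49 + 48 + 47 + 46 + 45 + 44 + 43 + 42 + 41 + 40 + 39 + 38 + 37 + 36 + 35 + 34 + 33 + 32 + 31 + 30 + 29 + 28 + 27 + 26 + 25 + 24 + 23 + 22 + 21 + 20 + 19 + 18 + 17 + 16 + 15 + 14 + 13 + 12 + 11 + 10 + 9 + 8 + 7 + 6 + 5 + 4 + 3 + 2 + 1 + 0
= 1485

1485


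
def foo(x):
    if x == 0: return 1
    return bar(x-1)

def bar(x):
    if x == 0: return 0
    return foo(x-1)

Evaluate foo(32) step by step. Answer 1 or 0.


foo(32) = bar(31)
bar(31) = foo(30)
foo(30) = bar(29)
bar(29) = foo(28)
foo(28) = bar(27)
bar(27) = foo(26)
foo(26) = bar(25)
bar(25) = foo(24)
foo(24) = bar(23)
bar(23) = foo(22)
foo(22) = bar(21)
bar(21) = foo(20)
foo(20) = bar(19)
bar(19) = foo(18)
foo(18) = bar(17)
bar(17) = foo(16)
foo(16) = bar(15)
bar(15) = foo(14)
foo(14) = bar(13)
bar(13) = foo(12)
foo(12) = bar(11)
bar(11) = foo(10)
foo(10) = bar(9)
bar(9) = foo(8)
foo(8) = bar(7)
bar(7) = foo(6)
foo(6) = bar(5)
bar(5) = foo(4)
foo(4) = bar(3)
bar(3) = foo(2)
foo(2) = bar(1)
bar(1) = foo(0)
foo(0) = 1  (base case)
Result: 1

1


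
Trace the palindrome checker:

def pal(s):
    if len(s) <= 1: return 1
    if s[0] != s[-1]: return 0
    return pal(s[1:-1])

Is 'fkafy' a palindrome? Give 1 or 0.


pal('fkafy'): s[0]='f' != s[-1]='y' -> return 0
Result: 0 (not a palindrome)

0


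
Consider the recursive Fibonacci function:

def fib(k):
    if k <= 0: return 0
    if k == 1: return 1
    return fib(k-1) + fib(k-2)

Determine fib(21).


Computing fib(21) bottom-up:
fib(0) = 0
fib(1) = 1
fib(2) = fib(1) + fib(0) = 1 + 0 = 1
fib(3) = fib(2) + fib(1) = 1 + 1 = 2
fib(4) = fib(3) + fib(2) = 2 + 1 = 3
fib(5) = fib(4) + fib(3) = 3 + 2 = 5
fib(6) = fib(5) + fib(4) = 5 + 3 = 8
fib(7) = fib(6) + fib(5) = 8 + 5 = 13
fib(8) = fib(7) + fib(6) = 13 + 8 = 21
fib(9) = fib(8) + fib(7) = 21 + 13 = 34
fib(10) = fib(9) + fib(8) = 34 + 21 = 55
fib(11) = fib(10) + fib(9) = 55 + 34 = 89
fib(12) = fib(11) + fib(10) = 89 + 55 = 144
fib(13) = fib(12) + fib(11) = 144 + 89 = 233
fib(14) = fib(13) + fib(12) = 233 + 144 = 377
fib(15) = fib(14) + fib(13) = 377 + 233 = 610
fib(16) = fib(15) + fib(14) = 610 + 377 = 987
fib(17) = fib(16) + fib(15) = 987 + 610 = 1597
fib(18) = fib(17) + fib(16) = 1597 + 987 = 2584
fib(19) = fib(18) + fib(17) = 2584 + 1597 = 4181
fib(20) = fib(19) + fib(18) = 4181 + 2584 = 6765
fib(21) = fib(20) + fib(19) = 6765 + 4181 = 10946

10946


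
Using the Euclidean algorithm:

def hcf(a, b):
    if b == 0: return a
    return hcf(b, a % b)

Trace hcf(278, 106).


hcf(278, 106) = hcf(106, 66)
hcf(106, 66) = hcf(66, 40)
hcf(66, 40) = hcf(40, 26)
hcf(40, 26) = hcf(26, 14)
hcf(26, 14) = hcf(14, 12)
hcf(14, 12) = hcf(12, 2)
hcf(12, 2) = hcf(2, 0)
hcf(2, 0) = 2  (base case)

2


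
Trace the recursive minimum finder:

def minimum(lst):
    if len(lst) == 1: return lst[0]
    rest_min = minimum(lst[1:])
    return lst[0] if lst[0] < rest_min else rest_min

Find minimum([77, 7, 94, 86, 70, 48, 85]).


minimum([77, 7, 94, 86, 70, 48, 85]): compare 77 with minimum([7, 94, 86, 70, 48, 85])
minimum([7, 94, 86, 70, 48, 85]): compare 7 with minimum([94, 86, 70, 48, 85])
minimum([94, 86, 70, 48, 85]): compare 94 with minimum([86, 70, 48, 85])
minimum([86, 70, 48, 85]): compare 86 with minimum([70, 48, 85])
minimum([70, 48, 85]): compare 70 with minimum([48, 85])
minimum([48, 85]): compare 48 with minimum([85])
minimum([85]) = 85  (base case)
Compare 48 with 85 -> 48
Compare 70 with 48 -> 48
Compare 86 with 48 -> 48
Compare 94 with 48 -> 48
Compare 7 with 48 -> 7
Compare 77 with 7 -> 7

7


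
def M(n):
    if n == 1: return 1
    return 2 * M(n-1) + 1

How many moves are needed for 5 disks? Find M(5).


M(5) = 2 * M(4) + 1
M(4) = 2 * M(3) + 1
M(3) = 2 * M(2) + 1
M(2) = 2 * M(1) + 1
M(1) = 1  (base case)
M(2) = 2 * 1 + 1 = 3
M(3) = 2 * 3 + 1 = 7
M(4) = 2 * 7 + 1 = 15
M(5) = 2 * 15 + 1 = 31

31


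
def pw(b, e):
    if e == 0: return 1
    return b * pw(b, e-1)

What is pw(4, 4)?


pw(4, 4)
= 4 * pw(4, 3)
= 4 * 4 * pw(4, 2)
= 4 * 4 * 4 * pw(4, 1)
= 4 * 4 * 4 * 4 * pw(4, 0)
= 4 * 4 * 4 * 4 * 1
= 256

256


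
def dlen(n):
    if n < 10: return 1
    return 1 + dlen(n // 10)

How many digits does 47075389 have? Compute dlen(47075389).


dlen(47075389) = 1 + dlen(4707538)
dlen(4707538) = 1 + dlen(470753)
dlen(470753) = 1 + dlen(47075)
dlen(47075) = 1 + dlen(4707)
dlen(4707) = 1 + dlen(470)
dlen(470) = 1 + dlen(47)
dlen(47) = 1 + dlen(4)
dlen(4) = 1  (base case: 4 < 10)
Unwinding: 1 + 1 + 1 + 1 + 1 + 1 + 1 + 1 = 8

8


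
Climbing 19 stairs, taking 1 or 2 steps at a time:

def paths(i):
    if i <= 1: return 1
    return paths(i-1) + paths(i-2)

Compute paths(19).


Building up from base cases:
paths(0) = 1
paths(1) = 1
paths(2) = paths(1) + paths(0) = 1 + 1 = 2
paths(3) = paths(2) + paths(1) = 2 + 1 = 3
paths(4) = paths(3) + paths(2) = 3 + 2 = 5
paths(5) = paths(4) + paths(3) = 5 + 3 = 8
paths(6) = paths(5) + paths(4) = 8 + 5 = 13
paths(7) = paths(6) + paths(5) = 13 + 8 = 21
paths(8) = paths(7) + paths(6) = 21 + 13 = 34
paths(9) = paths(8) + paths(7) = 34 + 21 = 55
paths(10) = paths(9) + paths(8) = 55 + 34 = 89
paths(11) = paths(10) + paths(9) = 89 + 55 = 144
paths(12) = paths(11) + paths(10) = 144 + 89 = 233
paths(13) = paths(12) + paths(11) = 233 + 144 = 377
paths(14) = paths(13) + paths(12) = 377 + 233 = 610
paths(15) = paths(14) + paths(13) = 610 + 377 = 987
paths(16) = paths(15) + paths(14) = 987 + 610 = 1597
paths(17) = paths(16) + paths(15) = 1597 + 987 = 2584
paths(18) = paths(17) + paths(16) = 2584 + 1597 = 4181
paths(19) = paths(18) + paths(17) = 4181 + 2584 = 6765

6765


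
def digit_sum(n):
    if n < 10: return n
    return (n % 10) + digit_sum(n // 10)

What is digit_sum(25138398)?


digit_sum(25138398) = 8 + digit_sum(2513839)
digit_sum(2513839) = 9 + digit_sum(251383)
digit_sum(251383) = 3 + digit_sum(25138)
digit_sum(25138) = 8 + digit_sum(2513)
digit_sum(2513) = 3 + digit_sum(251)
digit_sum(251) = 1 + digit_sum(25)
digit_sum(25) = 5 + digit_sum(2)
digit_sum(2) = 2  (base case)
Total: 8 + 9 + 3 + 8 + 3 + 1 + 5 + 2 = 39

39


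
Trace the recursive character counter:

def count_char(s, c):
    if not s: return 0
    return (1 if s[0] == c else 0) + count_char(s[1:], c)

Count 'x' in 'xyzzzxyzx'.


s[0]='x' == 'x' -> 1
s[0]='y' != 'x' -> 0
s[0]='z' != 'x' -> 0
s[0]='z' != 'x' -> 0
s[0]='z' != 'x' -> 0
s[0]='x' == 'x' -> 1
s[0]='y' != 'x' -> 0
s[0]='z' != 'x' -> 0
s[0]='x' == 'x' -> 1
Sum: 1 + 0 + 0 + 0 + 0 + 1 + 0 + 0 + 1 = 3

3


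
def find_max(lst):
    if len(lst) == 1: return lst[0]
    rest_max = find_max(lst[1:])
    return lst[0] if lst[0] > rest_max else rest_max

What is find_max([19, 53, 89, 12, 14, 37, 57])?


find_max([19, 53, 89, 12, 14, 37, 57]): compare 19 with find_max([53, 89, 12, 14, 37, 57])
find_max([53, 89, 12, 14, 37, 57]): compare 53 with find_max([89, 12, 14, 37, 57])
find_max([89, 12, 14, 37, 57]): compare 89 with find_max([12, 14, 37, 57])
find_max([12, 14, 37, 57]): compare 12 with find_max([14, 37, 57])
find_max([14, 37, 57]): compare 14 with find_max([37, 57])
find_max([37, 57]): compare 37 with find_max([57])
find_max([57]) = 57  (base case)
Compare 37 with 57 -> 57
Compare 14 with 57 -> 57
Compare 12 with 57 -> 57
Compare 89 with 57 -> 89
Compare 53 with 89 -> 89
Compare 19 with 89 -> 89

89


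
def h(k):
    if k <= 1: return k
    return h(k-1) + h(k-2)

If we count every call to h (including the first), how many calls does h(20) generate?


Let C(n) = total calls for h(n)
C(0) = 1, C(1) = 1
C(2) = 1 + C(1) + C(0) = 1 + 1 + 1 = 3
C(3) = 1 + C(2) + C(1) = 1 + 3 + 1 = 5
C(4) = 1 + C(3) + C(2) = 1 + 5 + 3 = 9
C(5) = 1 + C(4) + C(3) = 1 + 9 + 5 = 15
C(6) = 1 + C(5) + C(4) = 1 + 15 + 9 = 25
C(7) = 1 + C(6) + C(5) = 1 + 25 + 15 = 41
C(8) = 1 + C(7) + C(6) = 1 + 41 + 25 = 67
C(9) = 1 + C(8) + C(7) = 1 + 67 + 41 = 109
C(10) = 1 + C(9) + C(8) = 1 + 109 + 67 = 177
C(11) = 1 + C(10) + C(9) = 1 + 177 + 109 = 287
C(12) = 1 + C(11) + C(10) = 1 + 287 + 177 = 465
C(13) = 1 + C(12) + C(11) = 1 + 465 + 287 = 753
C(14) = 1 + C(13) + C(12) = 1 + 753 + 465 = 1219
C(15) = 1 + C(14) + C(13) = 1 + 1219 + 753 = 1973
C(16) = 1 + C(15) + C(14) = 1 + 1973 + 1219 = 3193
C(17) = 1 + C(16) + C(15) = 1 + 3193 + 1973 = 5167
C(18) = 1 + C(17) + C(16) = 1 + 5167 + 3193 = 8361
C(19) = 1 + C(18) + C(17) = 1 + 8361 + 5167 = 13529
C(20) = 1 + C(19) + C(18) = 1 + 13529 + 8361 = 21891

21891


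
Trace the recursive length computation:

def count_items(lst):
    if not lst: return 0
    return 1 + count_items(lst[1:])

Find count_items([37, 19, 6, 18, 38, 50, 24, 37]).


count_items([37, 19, 6, 18, 38, 50, 24, 37]) = 1 + count_items([19, 6, 18, 38, 50, 24, 37])
count_items([19, 6, 18, 38, 50, 24, 37]) = 1 + count_items([6, 18, 38, 50, 24, 37])
count_items([6, 18, 38, 50, 24, 37]) = 1 + count_items([18, 38, 50, 24, 37])
count_items([18, 38, 50, 24, 37]) = 1 + count_items([38, 50, 24, 37])
count_items([38, 50, 24, 37]) = 1 + count_items([50, 24, 37])
count_items([50, 24, 37]) = 1 + count_items([24, 37])
count_items([24, 37]) = 1 + count_items([37])
count_items([37]) = 1 + count_items([])
count_items([]) = 0  (base case)
Unwinding: 1 + 1 + 1 + 1 + 1 + 1 + 1 + 1 + 0 = 8

8


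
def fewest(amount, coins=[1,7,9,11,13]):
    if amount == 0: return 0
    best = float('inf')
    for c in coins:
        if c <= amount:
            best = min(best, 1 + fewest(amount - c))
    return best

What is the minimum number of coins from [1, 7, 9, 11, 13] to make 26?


Building up with DP:
fewest(0) = 0
fewest(1) = min(1+fewest(0)=1+0=1) = 1
fewest(2) = min(1+fewest(1)=1+1=2) = 2
fewest(3) = min(1+fewest(2)=1+2=3) = 3
fewest(4) = min(1+fewest(3)=1+3=4) = 4
fewest(5) = min(1+fewest(4)=1+4=5) = 5
fewest(6) = min(1+fewest(5)=1+5=6) = 6
fewest(7) = min(1+fewest(6)=1+6=7, 1+fewest(0)=1+0=1) = 1
fewest(8) = min(1+fewest(7)=1+1=2, 1+fewest(1)=1+1=2) = 2
fewest(9) = min(1+fewest(8)=1+2=3, 1+fewest(2)=1+2=3, 1+fewest(0)=1+0=1) = 1
fewest(10) = min(1+fewest(9)=1+1=2, 1+fewest(3)=1+3=4, 1+fewest(1)=1+1=2) = 2
fewest(11) = min(1+fewest(10)=1+2=3, 1+fewest(4)=1+4=5, 1+fewest(2)=1+2=3, 1+fewest(0)=1+0=1) = 1
fewest(12) = min(1+fewest(11)=1+1=2, 1+fewest(5)=1+5=6, 1+fewest(3)=1+3=4, 1+fewest(1)=1+1=2) = 2
fewest(13) = min(1+fewest(12)=1+2=3, 1+fewest(6)=1+6=7, 1+fewest(4)=1+4=5, 1+fewest(2)=1+2=3, 1+fewest(0)=1+0=1) = 1
fewest(14) = min(1+fewest(13)=1+1=2, 1+fewest(7)=1+1=2, 1+fewest(5)=1+5=6, 1+fewest(3)=1+3=4, 1+fewest(1)=1+1=2) = 2
fewest(15) = min(1+fewest(14)=1+2=3, 1+fewest(8)=1+2=3, 1+fewest(6)=1+6=7, 1+fewest(4)=1+4=5, 1+fewest(2)=1+2=3) = 3
fewest(16) = min(1+fewest(15)=1+3=4, 1+fewest(9)=1+1=2, 1+fewest(7)=1+1=2, 1+fewest(5)=1+5=6, 1+fewest(3)=1+3=4) = 2
fewest(17) = min(1+fewest(16)=1+2=3, 1+fewest(10)=1+2=3, 1+fewest(8)=1+2=3, 1+fewest(6)=1+6=7, 1+fewest(4)=1+4=5) = 3
fewest(18) = min(1+fewest(17)=1+3=4, 1+fewest(11)=1+1=2, 1+fewest(9)=1+1=2, 1+fewest(7)=1+1=2, 1+fewest(5)=1+5=6) = 2
fewest(19) = min(1+fewest(18)=1+2=3, 1+fewest(12)=1+2=3, 1+fewest(10)=1+2=3, 1+fewest(8)=1+2=3, 1+fewest(6)=1+6=7) = 3
fewest(20) = min(1+fewest(19)=1+3=4, 1+fewest(13)=1+1=2, 1+fewest(11)=1+1=2, 1+fewest(9)=1+1=2, 1+fewest(7)=1+1=2) = 2
fewest(21) = min(1+fewest(20)=1+2=3, 1+fewest(14)=1+2=3, 1+fewest(12)=1+2=3, 1+fewest(10)=1+2=3, 1+fewest(8)=1+2=3) = 3
fewest(22) = min(1+fewest(21)=1+3=4, 1+fewest(15)=1+3=4, 1+fewest(13)=1+1=2, 1+fewest(11)=1+1=2, 1+fewest(9)=1+1=2) = 2
fewest(23) = min(1+fewest(22)=1+2=3, 1+fewest(16)=1+2=3, 1+fewest(14)=1+2=3, 1+fewest(12)=1+2=3, 1+fewest(10)=1+2=3) = 3
fewest(24) = min(1+fewest(23)=1+3=4, 1+fewest(17)=1+3=4, 1+fewest(15)=1+3=4, 1+fewest(13)=1+1=2, 1+fewest(11)=1+1=2) = 2
fewest(25) = min(1+fewest(24)=1+2=3, 1+fewest(18)=1+2=3, 1+fewest(16)=1+2=3, 1+fewest(14)=1+2=3, 1+fewest(12)=1+2=3) = 3
fewest(26) = min(1+fewest(25)=1+3=4, 1+fewest(19)=1+3=4, 1+fewest(17)=1+3=4, 1+fewest(15)=1+3=4, 1+fewest(13)=1+1=2) = 2

2


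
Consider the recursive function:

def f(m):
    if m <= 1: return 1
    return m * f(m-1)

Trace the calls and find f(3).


f(3)
= 3 * f(2)
= 3 * 2 * f(1)
= 3 * 2 * 1
= 6

6


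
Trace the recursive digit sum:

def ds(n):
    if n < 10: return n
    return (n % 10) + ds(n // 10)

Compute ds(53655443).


ds(53655443) = 3 + ds(5365544)
ds(5365544) = 4 + ds(536554)
ds(536554) = 4 + ds(53655)
ds(53655) = 5 + ds(5365)
ds(5365) = 5 + ds(536)
ds(536) = 6 + ds(53)
ds(53) = 3 + ds(5)
ds(5) = 5  (base case)
Total: 3 + 4 + 4 + 5 + 5 + 6 + 3 + 5 = 35

35


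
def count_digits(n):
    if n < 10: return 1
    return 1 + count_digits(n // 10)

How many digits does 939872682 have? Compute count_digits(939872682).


count_digits(939872682) = 1 + count_digits(93987268)
count_digits(93987268) = 1 + count_digits(9398726)
count_digits(9398726) = 1 + count_digits(939872)
count_digits(939872) = 1 + count_digits(93987)
count_digits(93987) = 1 + count_digits(9398)
count_digits(9398) = 1 + count_digits(939)
count_digits(939) = 1 + count_digits(93)
count_digits(93) = 1 + count_digits(9)
count_digits(9) = 1  (base case: 9 < 10)
Unwinding: 1 + 1 + 1 + 1 + 1 + 1 + 1 + 1 + 1 = 9

9


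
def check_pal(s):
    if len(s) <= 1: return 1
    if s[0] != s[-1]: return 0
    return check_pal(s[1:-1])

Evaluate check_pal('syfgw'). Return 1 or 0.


check_pal('syfgw'): s[0]='s' != s[-1]='w' -> return 0
Result: 0 (not a palindrome)

0


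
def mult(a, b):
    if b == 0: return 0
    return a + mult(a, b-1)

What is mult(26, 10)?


mult(26, 10) = 26 + mult(26, 9)
mult(26, 9) = 26 + mult(26, 8)
mult(26, 8) = 26 + mult(26, 7)
mult(26, 7) = 26 + mult(26, 6)
mult(26, 6) = 26 + mult(26, 5)
mult(26, 5) = 26 + mult(26, 4)
mult(26, 4) = 26 + mult(26, 3)
mult(26, 3) = 26 + mult(26, 2)
mult(26, 2) = 26 + mult(26, 1)
mult(26, 1) = 26 + mult(26, 0)
mult(26, 0) = 0  (base case)
Total: 26 + 26 + 26 + 26 + 26 + 26 + 26 + 26 + 26 + 26 + 0 = 260

260


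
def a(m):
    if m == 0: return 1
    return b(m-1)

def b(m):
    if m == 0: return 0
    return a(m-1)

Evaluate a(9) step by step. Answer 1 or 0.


a(9) = b(8)
b(8) = a(7)
a(7) = b(6)
b(6) = a(5)
a(5) = b(4)
b(4) = a(3)
a(3) = b(2)
b(2) = a(1)
a(1) = b(0)
b(0) = 0  (base case)
Result: 0

0


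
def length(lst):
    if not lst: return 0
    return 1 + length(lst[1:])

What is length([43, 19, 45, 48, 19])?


length([43, 19, 45, 48, 19]) = 1 + length([19, 45, 48, 19])
length([19, 45, 48, 19]) = 1 + length([45, 48, 19])
length([45, 48, 19]) = 1 + length([48, 19])
length([48, 19]) = 1 + length([19])
length([19]) = 1 + length([])
length([]) = 0  (base case)
Unwinding: 1 + 1 + 1 + 1 + 1 + 0 = 5

5


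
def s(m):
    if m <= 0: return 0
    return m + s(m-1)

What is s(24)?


s(24)
= 24 + 23 + 22 + 21 + 20 + 19 + 18 + 17 + 16 + 15 + 14 + 13 + 12 + 11 + 10 + 9 + 8 + 7 + 6 + 5 + 4 + 3 + 2 + 1 + s(0)
= 24 + 23 + 22 + 21 + 20 + 19 + 18 + 17 + 16 + 15 + 14 + 13 + 12 + 11 + 10 + 9 + 8 + 7 + 6 + 5 + 4 + 3 + 2 + 1 + 0
= 300

300


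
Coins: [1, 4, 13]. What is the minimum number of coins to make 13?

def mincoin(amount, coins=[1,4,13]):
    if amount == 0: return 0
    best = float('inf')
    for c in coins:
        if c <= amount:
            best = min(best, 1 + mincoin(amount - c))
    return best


Building up with DP:
mincoin(0) = 0
mincoin(1) = min(1+mincoin(0)=1+0=1) = 1
mincoin(2) = min(1+mincoin(1)=1+1=2) = 2
mincoin(3) = min(1+mincoin(2)=1+2=3) = 3
mincoin(4) = min(1+mincoin(3)=1+3=4, 1+mincoin(0)=1+0=1) = 1
mincoin(5) = min(1+mincoin(4)=1+1=2, 1+mincoin(1)=1+1=2) = 2
mincoin(6) = min(1+mincoin(5)=1+2=3, 1+mincoin(2)=1+2=3) = 3
mincoin(7) = min(1+mincoin(6)=1+3=4, 1+mincoin(3)=1+3=4) = 4
mincoin(8) = min(1+mincoin(7)=1+4=5, 1+mincoin(4)=1+1=2) = 2
mincoin(9) = min(1+mincoin(8)=1+2=3, 1+mincoin(5)=1+2=3) = 3
mincoin(10) = min(1+mincoin(9)=1+3=4, 1+mincoin(6)=1+3=4) = 4
mincoin(11) = min(1+mincoin(10)=1+4=5, 1+mincoin(7)=1+4=5) = 5
mincoin(12) = min(1+mincoin(11)=1+5=6, 1+mincoin(8)=1+2=3) = 3
mincoin(13) = min(1+mincoin(12)=1+3=4, 1+mincoin(9)=1+3=4, 1+mincoin(0)=1+0=1) = 1

1


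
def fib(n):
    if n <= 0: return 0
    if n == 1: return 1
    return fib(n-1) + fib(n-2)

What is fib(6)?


Computing fib(6) bottom-up:
fib(0) = 0
fib(1) = 1
fib(2) = fib(1) + fib(0) = 1 + 0 = 1
fib(3) = fib(2) + fib(1) = 1 + 1 = 2
fib(4) = fib(3) + fib(2) = 2 + 1 = 3
fib(5) = fib(4) + fib(3) = 3 + 2 = 5
fib(6) = fib(5) + fib(4) = 5 + 3 = 8

8


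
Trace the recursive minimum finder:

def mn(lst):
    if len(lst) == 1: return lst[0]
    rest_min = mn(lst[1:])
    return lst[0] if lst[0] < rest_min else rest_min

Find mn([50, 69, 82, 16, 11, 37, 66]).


mn([50, 69, 82, 16, 11, 37, 66]): compare 50 with mn([69, 82, 16, 11, 37, 66])
mn([69, 82, 16, 11, 37, 66]): compare 69 with mn([82, 16, 11, 37, 66])
mn([82, 16, 11, 37, 66]): compare 82 with mn([16, 11, 37, 66])
mn([16, 11, 37, 66]): compare 16 with mn([11, 37, 66])
mn([11, 37, 66]): compare 11 with mn([37, 66])
mn([37, 66]): compare 37 with mn([66])
mn([66]) = 66  (base case)
Compare 37 with 66 -> 37
Compare 11 with 37 -> 11
Compare 16 with 11 -> 11
Compare 82 with 11 -> 11
Compare 69 with 11 -> 11
Compare 50 with 11 -> 11

11


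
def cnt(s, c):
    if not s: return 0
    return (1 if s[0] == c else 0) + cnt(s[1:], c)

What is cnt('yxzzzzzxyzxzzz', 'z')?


s[0]='y' != 'z' -> 0
s[0]='x' != 'z' -> 0
s[0]='z' == 'z' -> 1
s[0]='z' == 'z' -> 1
s[0]='z' == 'z' -> 1
s[0]='z' == 'z' -> 1
s[0]='z' == 'z' -> 1
s[0]='x' != 'z' -> 0
s[0]='y' != 'z' -> 0
s[0]='z' == 'z' -> 1
s[0]='x' != 'z' -> 0
s[0]='z' == 'z' -> 1
s[0]='z' == 'z' -> 1
s[0]='z' == 'z' -> 1
Sum: 0 + 0 + 1 + 1 + 1 + 1 + 1 + 0 + 0 + 1 + 0 + 1 + 1 + 1 = 9

9


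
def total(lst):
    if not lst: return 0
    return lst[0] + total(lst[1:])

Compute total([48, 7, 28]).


total([48, 7, 28]) = 48 + total([7, 28])
total([7, 28]) = 7 + total([28])
total([28]) = 28 + total([])
total([]) = 0  (base case)
Total: 48 + 7 + 28 + 0 = 83

83


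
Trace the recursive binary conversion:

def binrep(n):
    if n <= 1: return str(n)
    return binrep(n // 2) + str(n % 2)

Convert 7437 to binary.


binrep(7437) = binrep(3718) + '1'
binrep(3718) = binrep(1859) + '0'
binrep(1859) = binrep(929) + '1'
binrep(929) = binrep(464) + '1'
binrep(464) = binrep(232) + '0'
binrep(232) = binrep(116) + '0'
binrep(116) = binrep(58) + '0'
binrep(58) = binrep(29) + '0'
binrep(29) = binrep(14) + '1'
binrep(14) = binrep(7) + '0'
binrep(7) = binrep(3) + '1'
binrep(3) = binrep(1) + '1'
binrep(1) = '1'  (base case)
Concatenating: '1' + '1' + '1' + '0' + '1' + '0' + '0' + '0' + '0' + '1' + '1' + '0' + '1' = '1110100001101'

1110100001101


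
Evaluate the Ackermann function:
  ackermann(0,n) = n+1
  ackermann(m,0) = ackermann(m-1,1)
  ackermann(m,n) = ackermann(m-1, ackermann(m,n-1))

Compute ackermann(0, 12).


ackermann(0, 12) = 13
Result: ackermann(0, 12) = 13

13


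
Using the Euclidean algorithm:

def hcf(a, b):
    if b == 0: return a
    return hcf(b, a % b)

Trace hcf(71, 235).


hcf(71, 235) = hcf(235, 71)
hcf(235, 71) = hcf(71, 22)
hcf(71, 22) = hcf(22, 5)
hcf(22, 5) = hcf(5, 2)
hcf(5, 2) = hcf(2, 1)
hcf(2, 1) = hcf(1, 0)
hcf(1, 0) = 1  (base case)

1


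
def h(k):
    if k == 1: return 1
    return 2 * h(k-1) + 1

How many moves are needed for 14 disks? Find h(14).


h(14) = 2 * h(13) + 1
h(13) = 2 * h(12) + 1
h(12) = 2 * h(11) + 1
h(11) = 2 * h(10) + 1
h(10) = 2 * h(9) + 1
h(9) = 2 * h(8) + 1
h(8) = 2 * h(7) + 1
h(7) = 2 * h(6) + 1
h(6) = 2 * h(5) + 1
h(5) = 2 * h(4) + 1
h(4) = 2 * h(3) + 1
h(3) = 2 * h(2) + 1
h(2) = 2 * h(1) + 1
h(1) = 1  (base case)
h(2) = 2 * 1 + 1 = 3
h(3) = 2 * 3 + 1 = 7
h(4) = 2 * 7 + 1 = 15
h(5) = 2 * 15 + 1 = 31
h(6) = 2 * 31 + 1 = 63
h(7) = 2 * 63 + 1 = 127
h(8) = 2 * 127 + 1 = 255
h(9) = 2 * 255 + 1 = 511
h(10) = 2 * 511 + 1 = 1023
h(11) = 2 * 1023 + 1 = 2047
h(12) = 2 * 2047 + 1 = 4095
h(13) = 2 * 4095 + 1 = 8191
h(14) = 2 * 8191 + 1 = 16383

16383


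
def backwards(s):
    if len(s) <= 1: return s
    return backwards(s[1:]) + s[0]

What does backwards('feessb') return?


backwards('feessb') = backwards('eessb') + 'f'
backwards('eessb') = backwards('essb') + 'e'
backwards('essb') = backwards('ssb') + 'e'
backwards('ssb') = backwards('sb') + 's'
backwards('sb') = backwards('b') + 's'
backwards('b') = 'b'  (base case)
Concatenating: 'b' + 's' + 's' + 'e' + 'e' + 'f' = 'bsseef'

bsseef


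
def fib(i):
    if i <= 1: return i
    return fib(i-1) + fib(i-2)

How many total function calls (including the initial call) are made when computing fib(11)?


Let C(n) = total calls for fib(n)
C(0) = 1, C(1) = 1
C(2) = 1 + C(1) + C(0) = 1 + 1 + 1 = 3
C(3) = 1 + C(2) + C(1) = 1 + 3 + 1 = 5
C(4) = 1 + C(3) + C(2) = 1 + 5 + 3 = 9
C(5) = 1 + C(4) + C(3) = 1 + 9 + 5 = 15
C(6) = 1 + C(5) + C(4) = 1 + 15 + 9 = 25
C(7) = 1 + C(6) + C(5) = 1 + 25 + 15 = 41
C(8) = 1 + C(7) + C(6) = 1 + 41 + 25 = 67
C(9) = 1 + C(8) + C(7) = 1 + 67 + 41 = 109
C(10) = 1 + C(9) + C(8) = 1 + 109 + 67 = 177
C(11) = 1 + C(10) + C(9) = 1 + 177 + 109 = 287

287


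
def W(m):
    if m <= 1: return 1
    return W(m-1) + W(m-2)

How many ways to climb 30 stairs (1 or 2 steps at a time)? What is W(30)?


Building up from base cases:
W(0) = 1
W(1) = 1
W(2) = W(1) + W(0) = 1 + 1 = 2
W(3) = W(2) + W(1) = 2 + 1 = 3
W(4) = W(3) + W(2) = 3 + 2 = 5
W(5) = W(4) + W(3) = 5 + 3 = 8
W(6) = W(5) + W(4) = 8 + 5 = 13
W(7) = W(6) + W(5) = 13 + 8 = 21
W(8) = W(7) + W(6) = 21 + 13 = 34
W(9) = W(8) + W(7) = 34 + 21 = 55
W(10) = W(9) + W(8) = 55 + 34 = 89
W(11) = W(10) + W(9) = 89 + 55 = 144
W(12) = W(11) + W(10) = 144 + 89 = 233
W(13) = W(12) + W(11) = 233 + 144 = 377
W(14) = W(13) + W(12) = 377 + 233 = 610
W(15) = W(14) + W(13) = 610 + 377 = 987
W(16) = W(15) + W(14) = 987 + 610 = 1597
W(17) = W(16) + W(15) = 1597 + 987 = 2584
W(18) = W(17) + W(16) = 2584 + 1597 = 4181
W(19) = W(18) + W(17) = 4181 + 2584 = 6765
W(20) = W(19) + W(18) = 6765 + 4181 = 10946
W(21) = W(20) + W(19) = 10946 + 6765 = 17711
W(22) = W(21) + W(20) = 17711 + 10946 = 28657
W(23) = W(22) + W(21) = 28657 + 17711 = 46368
W(24) = W(23) + W(22) = 46368 + 28657 = 75025
W(25) = W(24) + W(23) = 75025 + 46368 = 121393
W(26) = W(25) + W(24) = 121393 + 75025 = 196418
W(27) = W(26) + W(25) = 196418 + 121393 = 317811
W(28) = W(27) + W(26) = 317811 + 196418 = 514229
W(29) = W(28) + W(27) = 514229 + 317811 = 832040
W(30) = W(29) + W(28) = 832040 + 514229 = 1346269

1346269


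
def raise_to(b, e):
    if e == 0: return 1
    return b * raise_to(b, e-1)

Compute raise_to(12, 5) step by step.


raise_to(12, 5)
= 12 * raise_to(12, 4)
= 12 * 12 * raise_to(12, 3)
= 12 * 12 * 12 * raise_to(12, 2)
= 12 * 12 * 12 * 12 * raise_to(12, 1)
= 12 * 12 * 12 * 12 * 12 * raise_to(12, 0)
= 12 * 12 * 12 * 12 * 12 * 1
= 248832

248832


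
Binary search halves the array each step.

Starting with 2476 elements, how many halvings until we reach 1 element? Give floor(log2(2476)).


2476 / 2 = 1238
1238 / 2 = 619
619 / 2 = 309
309 / 2 = 154
154 / 2 = 77
77 / 2 = 38
38 / 2 = 19
19 / 2 = 9
9 / 2 = 4
4 / 2 = 2
2 / 2 = 1
Reached 1 after 11 halvings

11


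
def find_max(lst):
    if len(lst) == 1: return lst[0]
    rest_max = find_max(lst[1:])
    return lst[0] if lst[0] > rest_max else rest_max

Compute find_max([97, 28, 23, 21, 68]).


find_max([97, 28, 23, 21, 68]): compare 97 with find_max([28, 23, 21, 68])
find_max([28, 23, 21, 68]): compare 28 with find_max([23, 21, 68])
find_max([23, 21, 68]): compare 23 with find_max([21, 68])
find_max([21, 68]): compare 21 with find_max([68])
find_max([68]) = 68  (base case)
Compare 21 with 68 -> 68
Compare 23 with 68 -> 68
Compare 28 with 68 -> 68
Compare 97 with 68 -> 97

97


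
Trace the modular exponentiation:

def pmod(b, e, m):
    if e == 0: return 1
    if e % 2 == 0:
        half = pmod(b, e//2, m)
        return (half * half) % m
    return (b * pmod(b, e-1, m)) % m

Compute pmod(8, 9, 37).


pmod(8, 9, 37): e is odd, compute pmod(8, 8, 37)
  pmod(8, 8, 37): e is even, compute pmod(8, 4, 37)
    pmod(8, 4, 37): e is even, compute pmod(8, 2, 37)
      pmod(8, 2, 37): e is even, compute pmod(8, 1, 37)
        pmod(8, 1, 37): e is odd, compute pmod(8, 0, 37)
          pmod(8, 0, 37) = 1
        (8 * 1) % 37 = 8
      half=8, (8*8) % 37 = 27
    half=27, (27*27) % 37 = 26
  half=26, (26*26) % 37 = 10
(8 * 10) % 37 = 6

6


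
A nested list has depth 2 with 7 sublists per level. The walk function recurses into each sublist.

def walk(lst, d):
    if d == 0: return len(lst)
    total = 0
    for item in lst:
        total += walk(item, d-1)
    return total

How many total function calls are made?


At depth 0 (root): 1 call
At depth 1: each of 1 parents calls walk on 7 children = 7 calls
At depth 2: each of 7 parents calls walk on 7 children = 49 calls
Total: 1 + 7 + 49 = 57

57
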